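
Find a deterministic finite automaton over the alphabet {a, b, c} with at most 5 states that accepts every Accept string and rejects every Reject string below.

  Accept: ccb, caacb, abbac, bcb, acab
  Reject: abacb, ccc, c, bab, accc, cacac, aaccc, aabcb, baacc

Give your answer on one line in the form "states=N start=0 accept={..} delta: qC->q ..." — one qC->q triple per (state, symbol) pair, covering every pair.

states=4 start=0 accept={0,3} delta: 0a->1 0b->0 0c->2 1a->1 1b->1 1c->3 2a->2 2b->0 2c->2 3a->0 3b->1 3c->2

State merging on the prefix tree: take the shortest (then alphabetical) example prefix whose next move is undefined and point that move at state 0, else 1, else 2, ...; a target is out if some Accept/Reject pair would then sit in one state with the same input left (inseparable). If every existing state is out, open a new one.
a: 0a undefined. 0a->0: no, bcb/aabcb meet in 0 with "bcb" left. Open state 1: 0a->1.
b: 0b undefined. 0b->0: ok.
c: 0c undefined. 0c->0: no, ccb/ccc meet in 0. 0c->1: no, bcb/bab meet in 1 with "b" left. Open state 2: 0c->2.
aa: 1a undefined. 1a->0: no, bcb/aabcb meet in 2 with "b" left. 1a->1: ok.
ab: 1b undefined. 1b->0: no, bcb/aabcb meet in 2 with "b" left. 1b->1: ok.
ac: 1c undefined. 1c->0: no, abbac/abacb meet in 0. 1c->1: no, abbac/abacb meet in 1. 1c->2: no, abbac/c meet in 2. Open state 3: 1c->3.
ca: 2a undefined. 2a->0: no, caacb/abacb meet in 3 with "b" left. 2a->1: no, caacb/abacb meet in 3 with "b" left. 2a->2: ok.
cc: 2c undefined. 2c->0: no, abbac/cacac meet in 3. 2c->1: no, ccb/bab meet in 1. 2c->2: ok.
aca: 3a undefined. 3a->0: ok.
acc: 3c undefined. 3c->0: no, acab/baacc meet in 0. 3c->1: no, abbac/accc meet in 3. 3c->2: ok.
bcb: 2b undefined. 2b->0: ok.
aabcb: 3b undefined. 3b->0: no, ccb/abacb meet in 0. 3b->1: ok.
All examples now run through 4 states with every (state, symbol) defined. Accept strings end in {0,3}, Reject strings end in {1,2}; accept={0,3}.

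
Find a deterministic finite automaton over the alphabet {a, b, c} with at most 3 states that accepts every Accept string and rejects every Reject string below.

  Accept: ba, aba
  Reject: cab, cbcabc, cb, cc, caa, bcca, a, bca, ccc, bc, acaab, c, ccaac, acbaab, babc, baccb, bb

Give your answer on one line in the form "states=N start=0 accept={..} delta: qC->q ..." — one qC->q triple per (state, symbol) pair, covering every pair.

Grow the machine one transition at a time. Run the examples from 0; the earliest place one falls off (shortest prefix, ties alphabetical) gets sent to the lowest-numbered state that keeps every Accept/Reject pair distinguishable — a pair clashes when both reach the same state with identical unread suffix — and to a fresh state only if none does.
a: 0a undefined. 0a->0: ok.
b: 0b undefined. 0b->0: no, ba/a meet in 0. Open state 1: 0b->1.
c: 0c undefined. 0c->0: ok.
ba: 1a undefined. 1a->0: no, ba/cc meet in 0. 1a->1: no, ba/cab meet in 1. Open state 2: 1a->2.
bb: 1b undefined. 1b->0: ok.
bc: 1c undefined. 1c->0: ok.
bab: 2b undefined. 2b->0: ok.
bac: 2c undefined. 2c->0: ok.
acbaa: 2a undefined. 2a->0: ok.
All examples now run through 3 states with every (state, symbol) defined. Accept strings end in {2}, Reject strings end in {0,1}; accept={2}.

states=3 start=0 accept={2} delta: 0a->0 0b->1 0c->0 1a->2 1b->0 1c->0 2a->0 2b->0 2c->0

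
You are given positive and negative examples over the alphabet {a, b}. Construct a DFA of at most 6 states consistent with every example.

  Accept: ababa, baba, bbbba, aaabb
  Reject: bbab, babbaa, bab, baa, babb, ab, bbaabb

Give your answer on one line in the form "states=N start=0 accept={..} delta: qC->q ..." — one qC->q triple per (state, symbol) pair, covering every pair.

states=4 start=0 accept={2} delta: 0a->0 0b->1 1a->2 1b->2 2a->3 2b->3 3a->2 3b->1

State merging on the prefix tree: take the shortest (then alphabetical) example prefix whose next move is undefined and point that move at state 0, else 1, else 2, ...; a target is out if some Accept/Reject pair would then sit in one state with the same input left (inseparable). If every existing state is out, open a new one.
a: 0a undefined. 0a->0: ok.
b: 0b undefined. 0b->0: no, ababa/bbab meet in 0. Open state 1: 0b->1.
ba: 1a undefined. 1a->0: no, ababa/baa meet in 0. 1a->1: no, aaabb/bab meet in 1 with "b" left. Open state 2: 1a->2.
bb: 1b undefined. 1b->0: no, bbbba/bbaabb meet in 0. 1b->1: no, aaabb/ab meet in 1. 1b->2: ok.
baa: 2a undefined. 2a->0: no, aaabb/bbaabb meet in 2. 2a->1: no, aaabb/bbab meet in 2. 2a->2: no, aaabb/baa meet in 2. Open state 3: 2a->3.
bab: 2b undefined. 2b->0: no, ababa/bab meet in 0. 2b->1: no, ababa/babb meet in 2. 2b->2: no, ababa/baa meet in 3. 2b->3: ok.
baba: 3a undefined. 3a->0: no, aaabb/bbaabb meet in 2. 3a->1: no, ababa/ab meet in 1. 3a->2: ok.
babb: 3b undefined. 3b->0: no, bbbba/bbab meet in 0. 3b->1: ok.
All examples now run through 4 states with every (state, symbol) defined. Accept strings end in {2}, Reject strings end in {1,3}; accept={2}.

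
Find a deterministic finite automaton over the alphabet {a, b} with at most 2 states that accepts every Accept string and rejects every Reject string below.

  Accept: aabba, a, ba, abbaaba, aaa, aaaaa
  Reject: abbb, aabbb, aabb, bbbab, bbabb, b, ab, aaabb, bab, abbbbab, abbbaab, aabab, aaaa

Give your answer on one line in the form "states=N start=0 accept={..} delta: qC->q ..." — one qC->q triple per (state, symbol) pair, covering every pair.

states=2 start=0 accept={1} delta: 0a->1 0b->0 1a->0 1b->0

State merging on the prefix tree: take the shortest (then alphabetical) example prefix whose next move is undefined and point that move at state 0, else 1, else 2, ...; a target is out if some Accept/Reject pair would then sit in one state with the same input left (inseparable). If every existing state is out, open a new one.
a: 0a undefined. 0a->0: no, a/aaaa meet in 0. Open state 1: 0a->1.
b: 0b undefined. 0b->0: ok.
aa: 1a undefined. 1a->0: ok.
ab: 1b undefined. 1b->0: ok.
All examples now run through 2 states with every (state, symbol) defined. Accept strings end in {1}, Reject strings end in {0}; accept={1}.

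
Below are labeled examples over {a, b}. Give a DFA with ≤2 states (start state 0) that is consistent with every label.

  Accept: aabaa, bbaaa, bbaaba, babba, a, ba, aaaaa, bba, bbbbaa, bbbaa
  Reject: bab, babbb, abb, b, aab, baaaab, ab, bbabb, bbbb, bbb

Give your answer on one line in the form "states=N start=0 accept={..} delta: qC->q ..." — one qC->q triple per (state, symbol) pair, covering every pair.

Fold the examples into a partial DFA from state 0: repeatedly fix the first undefined (state, symbol) met by the shortest-then-alphabetical prefix, trying targets in increasing order and rejecting any under which an Accept and a Reject string meet in one state with the same remainder; add a state when all current targets are rejected. Accepting states are where Accept strings end.
a: 0a undefined. 0a->0: ok.
b: 0b undefined. 0b->0: no, aabaa/bab meet in 0. Open state 1: 0b->1.
ba: 1a undefined. 1a->0: ok.
bb: 1b undefined. 1b->0: no, aabaa/abb meet in 0. 1b->1: ok.
All examples now run through 2 states with every (state, symbol) defined. Accept strings end in {0}, Reject strings end in {1}; accept={0}.

states=2 start=0 accept={0} delta: 0a->0 0b->1 1a->0 1b->1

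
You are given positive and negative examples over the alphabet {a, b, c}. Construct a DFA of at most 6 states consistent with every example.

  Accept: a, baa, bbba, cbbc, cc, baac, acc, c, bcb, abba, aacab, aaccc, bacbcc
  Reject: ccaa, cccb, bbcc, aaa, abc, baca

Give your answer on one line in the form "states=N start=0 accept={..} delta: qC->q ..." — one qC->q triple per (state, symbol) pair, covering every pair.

states=6 start=0 accept={0,1,5} delta: 0a->1 0b->2 0c->0 1a->2 1b->2 1c->0 2a->3 2b->3 2c->4 3a->0 3b->0 3c->5 4a->3 4b->0 4c->0 5a->2 5b->0 5c->2

Grow the machine one transition at a time. Run the examples from 0; the earliest place one falls off (shortest prefix, ties alphabetical) gets sent to the lowest-numbered state that keeps every Accept/Reject pair distinguishable — a pair clashes when both reach the same state with identical unread suffix — and to a fresh state only if none does.
a: 0a undefined. 0a->0: no, a/aaa meet in 0. Open state 1: 0a->1.
b: 0b undefined. 0b->0: no, cc/bbcc meet in 0 with "cc" left. 0b->1: no, baa/aaa meet in 1 with "aa" left. Open state 2: 0b->2.
c: 0c undefined. 0c->0: ok.
aa: 1a undefined. 1a->0: no, a/aaa meet in 1. 1a->1: no, a/ccaa meet in 1. 1a->2: ok.
ab: 1b undefined. 1b->0: no, cc/abc meet in 0. 1b->1: no, abba/ccaa meet in 2. 1b->2: ok.
ac: 1c undefined. 1c->0: ok.
ba: 2a undefined. 2a->0: no, a/baca meet in 1. 2a->1: no, a/aaa meet in 1. 2a->2: no, baa/ccaa meet in 2. Open state 3: 2a->3.
bb: 2b undefined. 2b->0: no, bbba/aaa meet in 3. 2b->1: no, bbba/aaa meet in 3. 2b->2: no, bbba/aaa meet in 3. 2b->3: ok.
bc: 2c undefined. 2c->0: no, cc/abc meet in 0. 2c->1: no, a/abc meet in 1. 2c->2: no, bcb/aaa meet in 3. 2c->3: no, aaccc/bbcc meet in 3 with "cc" left. Open state 4: 2c->4.
baa: 3a undefined. 3a->0: ok.
bac: 3c undefined. 3c->0: no, a/baca meet in 1. 3c->1: no, baa/bbcc meet in 0. 3c->2: no, cbbc/ccaa meet in 2. 3c->3: no, baa/baca meet in 0. 3c->4: no, cbbc/abc meet in 4. Open state 5: 3c->5.
bbb: 3b undefined. 3b->0: ok.
bcb: 4b undefined. 4b->0: ok.
aaca: 4a undefined. 4a->0: no, aacab/ccaa meet in 2. 4a->1: no, aacab/ccaa meet in 2. 4a->2: no, aacab/aaa meet in 3. 4a->3: ok.
aacc: 4c undefined. 4c->0: ok.
baca: 5a undefined. 5a->0: no, baa/baca meet in 0. 5a->1: no, a/baca meet in 1. 5a->2: ok.
bacb: 5b undefined. 5b->0: ok.
bbcc: 5c undefined. 5c->0: no, baa/bbcc meet in 0. 5c->1: no, a/bbcc meet in 1. 5c->2: ok.
All examples now run through 6 states with every (state, symbol) defined. Accept strings end in {0,1,5}, Reject strings end in {2,3,4}; accept={0,1,5}.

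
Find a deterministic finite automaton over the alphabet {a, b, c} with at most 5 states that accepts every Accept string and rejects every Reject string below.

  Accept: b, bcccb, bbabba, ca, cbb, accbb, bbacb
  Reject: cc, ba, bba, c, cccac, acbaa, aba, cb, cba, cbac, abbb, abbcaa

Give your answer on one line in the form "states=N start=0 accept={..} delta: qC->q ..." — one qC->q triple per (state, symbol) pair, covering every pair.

states=5 start=0 accept={1,3} delta: 0a->0 0b->1 0c->2 1a->0 1b->3 1c->0 2a->1 2b->0 2c->0 3a->4 3b->0 3c->0 4a->1 4b->4 4c->0

Fold the examples into a partial DFA from state 0: repeatedly fix the first undefined (state, symbol) met by the shortest-then-alphabetical prefix, trying targets in increasing order and rejecting any under which an Accept and a Reject string meet in one state with the same remainder; add a state when all current targets are rejected. Accepting states are where Accept strings end.
a: 0a undefined. 0a->0: ok.
b: 0b undefined. 0b->0: no, b/ba meet in 0. Open state 1: 0b->1.
c: 0c undefined. 0c->0: no, b/cb meet in 1. 0c->1: no, b/c meet in 1. Open state 2: 0c->2.
ba: 1a undefined. 1a->0: ok.
bb: 1b undefined. 1b->0: no, b/abbb meet in 1. 1b->1: no, b/abbb meet in 1. 1b->2: no, ca/bba meet in 2 with "a" left. Open state 3: 1b->3.
bc: 1c undefined. 1c->0: ok.
ca: 2a undefined. 2a->0: no, ca/ba meet in 0. 2a->1: ok.
cb: 2b undefined. 2b->0: ok.
cc: 2c undefined. 2c->0: ok.
bba: 3a undefined. 3a->0: no, bbabba/cc meet in 0. 3a->1: no, b/bba meet in 1. 3a->2: no, bbabba/cc meet in 0. 3a->3: no, accbb/bba meet in 3. Open state 4: 3a->4.
abbb: 3b undefined. 3b->0: ok.
abbc: 3c undefined. 3c->0: ok.
bbab: 4b undefined. 4b->0: no, bbabba/cc meet in 0. 4b->1: no, bbabba/bba meet in 4. 4b->2: no, bbabba/cc meet in 0. 4b->3: no, bbabba/cc meet in 0. 4b->4: ok.
bbac: 4c undefined. 4c->0: ok.
bbabba: 4a undefined. 4a->0: no, bbabba/cc meet in 0. 4a->1: ok.
All examples now run through 5 states with every (state, symbol) defined. Accept strings end in {1,3}, Reject strings end in {0,2,4}; accept={1,3}.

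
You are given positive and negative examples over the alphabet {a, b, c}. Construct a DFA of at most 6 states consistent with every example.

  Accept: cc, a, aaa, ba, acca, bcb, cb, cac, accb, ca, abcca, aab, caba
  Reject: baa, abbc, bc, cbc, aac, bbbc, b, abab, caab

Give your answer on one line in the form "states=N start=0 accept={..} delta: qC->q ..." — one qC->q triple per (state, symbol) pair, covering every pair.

State merging on the prefix tree: take the shortest (then alphabetical) example prefix whose next move is undefined and point that move at state 0, else 1, else 2, ...; a target is out if some Accept/Reject pair would then sit in one state with the same input left (inseparable). If every existing state is out, open a new one.
a: 0a undefined. 0a->0: no, aab/b meet in 0 with "b" left. Open state 1: 0a->1.
b: 0b undefined. 0b->0: ok.
c: 0c undefined. 0c->0: no, cc/bc meet in 0. 0c->1: no, a/bc meet in 1. Open state 2: 0c->2.
aa: 1a undefined. 1a->0: no, aab/baa meet in 0. 1a->1: no, a/baa meet in 1. 1a->2: no, cc/aac meet in 2 with "c" left. Open state 3: 1a->3.
ab: 1b undefined. 1b->0: ok.
ac: 1c undefined. 1c->0: ok.
ca: 2a undefined. 2a->0: no, acca/b meet in 0. 2a->1: no, cac/b meet in 0. 2a->2: no, acca/abbc meet in 2. 2a->3: no, acca/baa meet in 3. Open state 4: 2a->4.
cb: 2b undefined. 2b->0: no, bcb/b meet in 0. 2b->1: ok.
cc: 2c undefined. 2c->0: no, cc/cbc meet in 0. 2c->1: no, abcca/baa meet in 3. 2c->2: no, cc/abbc meet in 2. 2c->3: no, cc/baa meet in 3. 2c->4: ok.
aaa: 3a undefined. 3a->0: no, aaa/cbc meet in 0. 3a->1: ok.
aab: 3b undefined. 3b->0: no, aab/cbc meet in 0. 3b->1: ok.
aac: 3c undefined. 3c->0: ok.
caa: 4a undefined. 4a->0: no, abcca/cbc meet in 0. 4a->1: ok.
cab: 4b undefined. 4b->0: ok.
cac: 4c undefined. 4c->0: no, cac/cbc meet in 0. 4c->1: ok.
All examples now run through 5 states with every (state, symbol) defined. Accept strings end in {1,4}, Reject strings end in {0,2,3}; accept={1,4}.

states=5 start=0 accept={1,4} delta: 0a->1 0b->0 0c->2 1a->3 1b->0 1c->0 2a->4 2b->1 2c->4 3a->1 3b->1 3c->0 4a->1 4b->0 4c->1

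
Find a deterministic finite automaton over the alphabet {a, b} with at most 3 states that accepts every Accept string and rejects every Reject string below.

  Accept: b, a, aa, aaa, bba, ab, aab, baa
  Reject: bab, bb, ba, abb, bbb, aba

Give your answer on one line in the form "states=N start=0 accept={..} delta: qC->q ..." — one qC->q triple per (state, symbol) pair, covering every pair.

states=3 start=0 accept={0,1} delta: 0a->0 0b->1 1a->2 1b->2 2a->0 2b->2

Grow the machine one transition at a time. Run the examples from 0; the earliest place one falls off (shortest prefix, ties alphabetical) gets sent to the lowest-numbered state that keeps every Accept/Reject pair distinguishable — a pair clashes when both reach the same state with identical unread suffix — and to a fresh state only if none does.
a: 0a undefined. 0a->0: ok.
b: 0b undefined. 0b->0: no, b/bab meet in 0. Open state 1: 0b->1.
ba: 1a undefined. 1a->0: no, b/bab meet in 1. 1a->1: no, b/ba meet in 1. Open state 2: 1a->2.
bb: 1b undefined. 1b->0: no, b/bbb meet in 1. 1b->1: no, b/bb meet in 1. 1b->2: ok.
baa: 2a undefined. 2a->0: ok.
bab: 2b undefined. 2b->0: no, a/bab meet in 0. 2b->1: no, b/bab meet in 1. 2b->2: ok.
All examples now run through 3 states with every (state, symbol) defined. Accept strings end in {0,1}, Reject strings end in {2}; accept={0,1}.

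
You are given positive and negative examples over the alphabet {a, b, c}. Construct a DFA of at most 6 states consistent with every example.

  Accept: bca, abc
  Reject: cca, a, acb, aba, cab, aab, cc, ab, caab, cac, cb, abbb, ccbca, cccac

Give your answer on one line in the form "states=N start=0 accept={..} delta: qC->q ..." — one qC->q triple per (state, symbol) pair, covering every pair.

State merging on the prefix tree: take the shortest (then alphabetical) example prefix whose next move is undefined and point that move at state 0, else 1, else 2, ...; a target is out if some Accept/Reject pair would then sit in one state with the same input left (inseparable). If every existing state is out, open a new one.
a: 0a undefined. 0a->0: ok.
b: 0b undefined. 0b->0: ok.
c: 0c undefined. 0c->0: no, bca/cca meet in 0. Open state 1: 0c->1.
ca: 1a undefined. 1a->0: no, bca/a meet in 0. 1a->1: ok.
cb: 1b undefined. 1b->0: ok.
cc: 1c undefined. 1c->0: no, bca/ccbca meet in 1. 1c->1: no, bca/cca meet in 1. Open state 2: 1c->2.
cca: 2a undefined. 2a->0: ok.
ccb: 2b undefined. 2b->0: no, bca/ccbca meet in 1. 2b->1: ok.
ccc: 2c undefined. 2c->0: no, bca/cccac meet in 1. 2c->1: ok.
All examples now run through 3 states with every (state, symbol) defined. Accept strings end in {1}, Reject strings end in {0,2}; accept={1}.

states=3 start=0 accept={1} delta: 0a->0 0b->0 0c->1 1a->1 1b->0 1c->2 2a->0 2b->1 2c->1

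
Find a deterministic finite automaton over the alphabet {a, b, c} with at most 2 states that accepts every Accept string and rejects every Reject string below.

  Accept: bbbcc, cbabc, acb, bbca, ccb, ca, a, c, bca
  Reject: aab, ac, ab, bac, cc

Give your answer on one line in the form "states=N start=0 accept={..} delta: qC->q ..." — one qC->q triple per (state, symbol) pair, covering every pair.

states=2 start=0 accept={1} delta: 0a->1 0b->1 0c->1 1a->1 1b->0 1c->0

Fold the examples into a partial DFA from state 0: repeatedly fix the first undefined (state, symbol) met by the shortest-then-alphabetical prefix, trying targets in increasing order and rejecting any under which an Accept and a Reject string meet in one state with the same remainder; add a state when all current targets are rejected. Accepting states are where Accept strings end.
a: 0a undefined. 0a->0: no, c/ac meet in 0 with "c" left. Open state 1: 0a->1.
b: 0b undefined. 0b->0: no, bbbcc/cc meet in 0 with "cc" left. 0b->1: ok.
c: 0c undefined. 0c->0: no, c/cc meet in 0. 0c->1: ok.
aa: 1a undefined. 1a->0: no, a/aab meet in 1. 1a->1: ok.
ab: 1b undefined. 1b->0: ok.
ac: 1c undefined. 1c->0: ok.
All examples now run through 2 states with every (state, symbol) defined. Accept strings end in {1}, Reject strings end in {0}; accept={1}.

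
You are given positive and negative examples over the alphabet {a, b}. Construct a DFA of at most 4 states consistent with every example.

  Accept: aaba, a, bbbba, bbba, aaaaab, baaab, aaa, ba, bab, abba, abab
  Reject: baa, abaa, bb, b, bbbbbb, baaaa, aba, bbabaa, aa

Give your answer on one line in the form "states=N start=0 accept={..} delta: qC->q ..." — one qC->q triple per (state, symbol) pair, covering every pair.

states=4 start=0 accept={1,2} delta: 0a->1 0b->0 1a->0 1b->2 2a->3 2b->0 3a->0 3b->1

Grow the machine one transition at a time. Run the examples from 0; the earliest place one falls off (shortest prefix, ties alphabetical) gets sent to the lowest-numbered state that keeps every Accept/Reject pair distinguishable — a pair clashes when both reach the same state with identical unread suffix — and to a fresh state only if none does.
a: 0a undefined. 0a->0: no, aaba/aba meet in 0 with "ba" left. Open state 1: 0a->1.
b: 0b undefined. 0b->0: ok.
aa: 1a undefined. 1a->0: ok.
ab: 1b undefined. 1b->0: no, aaba/aba meet in 1. 1b->1: no, aaba/abaa meet in 1. Open state 2: 1b->2.
aba: 2a undefined. 2a->0: no, aaba/abaa meet in 1. 2a->1: no, aaba/aba meet in 1. 2a->2: no, aaaaab/abaa meet in 2. Open state 3: 2a->3.
abb: 2b undefined. 2b->0: ok.
abaa: 3a undefined. 3a->0: ok.
abab: 3b undefined. 3b->0: no, abab/baa meet in 0. 3b->1: ok.
All examples now run through 4 states with every (state, symbol) defined. Accept strings end in {1,2}, Reject strings end in {0,3}; accept={1,2}.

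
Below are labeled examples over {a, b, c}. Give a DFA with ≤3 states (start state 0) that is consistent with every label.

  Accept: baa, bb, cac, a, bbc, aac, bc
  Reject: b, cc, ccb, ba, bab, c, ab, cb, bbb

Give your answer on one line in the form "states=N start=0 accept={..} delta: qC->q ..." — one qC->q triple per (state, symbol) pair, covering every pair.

Grow the machine one transition at a time. Run the examples from 0; the earliest place one falls off (shortest prefix, ties alphabetical) gets sent to the lowest-numbered state that keeps every Accept/Reject pair distinguishable — a pair clashes when both reach the same state with identical unread suffix — and to a fresh state only if none does.
a: 0a undefined. 0a->0: no, aac/c meet in 0 with "c" left. Open state 1: 0a->1.
b: 0b undefined. 0b->0: no, bb/b meet in 0. 0b->1: no, bb/ab meet in 1 with "b" left. Open state 2: 0b->2.
c: 0c undefined. 0c->0: ok.
aa: 1a undefined. 1a->0: no, aac/cc meet in 0. 1a->1: ok.
ab: 1b undefined. 1b->0: ok.
ba: 2a undefined. 2a->0: ok.
bb: 2b undefined. 2b->0: no, bb/cc meet in 0. 2b->1: ok.
bc: 2c undefined. 2c->0: no, bc/cc meet in 0. 2c->1: ok.
aac: 1c undefined. 1c->0: no, cac/cc meet in 0. 1c->1: ok.
All examples now run through 3 states with every (state, symbol) defined. Accept strings end in {1}, Reject strings end in {0,2}; accept={1}.

states=3 start=0 accept={1} delta: 0a->1 0b->2 0c->0 1a->1 1b->0 1c->1 2a->0 2b->1 2c->1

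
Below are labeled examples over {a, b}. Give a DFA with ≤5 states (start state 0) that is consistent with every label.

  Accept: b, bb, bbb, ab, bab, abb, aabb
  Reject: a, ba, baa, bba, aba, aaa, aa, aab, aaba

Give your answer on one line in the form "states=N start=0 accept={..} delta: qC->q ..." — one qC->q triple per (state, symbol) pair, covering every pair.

states=3 start=0 accept={0} delta: 0a->1 0b->0 1a->2 1b->0 2a->1 2b->1

Grow the machine one transition at a time. Run the examples from 0; the earliest place one falls off (shortest prefix, ties alphabetical) gets sent to the lowest-numbered state that keeps every Accept/Reject pair distinguishable — a pair clashes when both reach the same state with identical unread suffix — and to a fresh state only if none does.
a: 0a undefined. 0a->0: no, b/aab meet in 0 with "b" left. Open state 1: 0a->1.
b: 0b undefined. 0b->0: ok.
aa: 1a undefined. 1a->0: no, b/baa meet in 0. 1a->1: no, ab/aab meet in 1 with "b" left. Open state 2: 1a->2.
ab: 1b undefined. 1b->0: ok.
aaa: 2a undefined. 2a->0: no, b/aaa meet in 0. 2a->1: ok.
aab: 2b undefined. 2b->0: no, b/aab meet in 0. 2b->1: ok.
All examples now run through 3 states with every (state, symbol) defined. Accept strings end in {0}, Reject strings end in {1,2}; accept={0}.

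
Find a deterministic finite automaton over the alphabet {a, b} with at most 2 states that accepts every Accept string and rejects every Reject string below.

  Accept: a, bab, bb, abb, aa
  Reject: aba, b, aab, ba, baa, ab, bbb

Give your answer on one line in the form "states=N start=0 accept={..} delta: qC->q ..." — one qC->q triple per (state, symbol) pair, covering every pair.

State merging on the prefix tree: take the shortest (then alphabetical) example prefix whose next move is undefined and point that move at state 0, else 1, else 2, ...; a target is out if some Accept/Reject pair would then sit in one state with the same input left (inseparable). If every existing state is out, open a new one.
a: 0a undefined. 0a->0: ok.
b: 0b undefined. 0b->0: no, a/aba meet in 0. Open state 1: 0b->1.
ba: 1a undefined. 1a->0: no, a/aba meet in 0. 1a->1: ok.
bb: 1b undefined. 1b->0: ok.
All examples now run through 2 states with every (state, symbol) defined. Accept strings end in {0}, Reject strings end in {1}; accept={0}.

states=2 start=0 accept={0} delta: 0a->0 0b->1 1a->1 1b->0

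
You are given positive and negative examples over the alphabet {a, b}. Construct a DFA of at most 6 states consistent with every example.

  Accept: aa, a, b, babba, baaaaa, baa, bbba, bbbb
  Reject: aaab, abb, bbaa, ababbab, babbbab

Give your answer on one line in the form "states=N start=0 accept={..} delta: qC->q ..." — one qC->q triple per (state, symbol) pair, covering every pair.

states=5 start=0 accept={0,1,3} delta: 0a->1 0b->1 1a->0 1b->2 2a->3 2b->4 3a->2 3b->2 4a->1 4b->0

Grow the machine one transition at a time. Run the examples from 0; the earliest place one falls off (shortest prefix, ties alphabetical) gets sent to the lowest-numbered state that keeps every Accept/Reject pair distinguishable — a pair clashes when both reach the same state with identical unread suffix — and to a fresh state only if none does.
a: 0a undefined. 0a->0: no, b/aaab meet in 0 with "b" left. Open state 1: 0a->1.
b: 0b undefined. 0b->0: no, aa/bbaa meet in 1 with "a" left. 0b->1: ok.
aa: 1a undefined. 1a->0: ok.
ab: 1b undefined. 1b->0: no, aa/aaab meet in 0. 1b->1: no, a/aaab meet in 1. Open state 2: 1b->2.
aba: 2a undefined. 2a->0: no, a/bbaa meet in 1. 2a->1: no, aa/bbaa meet in 0. 2a->2: no, babba/aaab meet in 2. Open state 3: 2a->3.
abb: 2b undefined. 2b->0: no, aa/abb meet in 0. 2b->1: no, a/abb meet in 1. 2b->2: no, bbbb/aaab meet in 2. 2b->3: no, babba/abb meet in 3. Open state 4: 2b->4.
abab: 3b undefined. 3b->0: no, a/ababbab meet in 1. 3b->1: no, a/ababbab meet in 1. 3b->2: ok.
bbaa: 3a undefined. 3a->0: no, aa/bbaa meet in 0. 3a->1: no, a/bbaa meet in 1. 3a->2: ok.
bbba: 4a undefined. 4a->0: no, a/ababbab meet in 1. 4a->1: ok.
bbbb: 4b undefined. 4b->0: ok.
All examples now run through 5 states with every (state, symbol) defined. Accept strings end in {0,1,3}, Reject strings end in {2,4}; accept={0,1,3}.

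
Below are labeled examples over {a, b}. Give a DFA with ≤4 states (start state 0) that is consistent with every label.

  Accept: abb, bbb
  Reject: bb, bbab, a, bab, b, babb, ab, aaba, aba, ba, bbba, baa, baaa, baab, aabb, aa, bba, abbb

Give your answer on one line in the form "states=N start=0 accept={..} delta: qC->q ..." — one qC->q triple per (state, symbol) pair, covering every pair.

Fold the examples into a partial DFA from state 0: repeatedly fix the first undefined (state, symbol) met by the shortest-then-alphabetical prefix, trying targets in increasing order and rejecting any under which an Accept and a Reject string meet in one state with the same remainder; add a state when all current targets are rejected. Accepting states are where Accept strings end.
a: 0a undefined. 0a->0: no, abb/bb meet in 0 with "bb" left. Open state 1: 0a->1.
b: 0b undefined. 0b->0: no, abb/babb meet in 1 with "bb" left. 0b->1: ok.
aa: 1a undefined. 1a->0: ok.
ab: 1b undefined. 1b->0: no, abb/a meet in 1. 1b->1: no, abb/bb meet in 1. Open state 2: 1b->2.
aba: 2a undefined. 2a->0: ok.
abb: 2b undefined. 2b->0: no, abb/aaba meet in 0. 2b->1: no, abb/bbab meet in 1. 2b->2: no, abb/bb meet in 2. Open state 3: 2b->3.
abbb: 3b undefined. 3b->0: ok.
bbba: 3a undefined. 3a->0: ok.
All examples now run through 4 states with every (state, symbol) defined. Accept strings end in {3}, Reject strings end in {0,1,2}; accept={3}.

states=4 start=0 accept={3} delta: 0a->1 0b->1 1a->0 1b->2 2a->0 2b->3 3a->0 3b->0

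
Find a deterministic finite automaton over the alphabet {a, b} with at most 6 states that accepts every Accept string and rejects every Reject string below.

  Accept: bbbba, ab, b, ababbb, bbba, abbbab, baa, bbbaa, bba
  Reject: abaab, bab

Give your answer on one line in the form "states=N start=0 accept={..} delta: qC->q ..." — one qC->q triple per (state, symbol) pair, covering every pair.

states=3 start=0 accept={0,1} delta: 0a->0 0b->1 1a->1 1b->2 2a->0 2b->0

Grow the machine one transition at a time. Run the examples from 0; the earliest place one falls off (shortest prefix, ties alphabetical) gets sent to the lowest-numbered state that keeps every Accept/Reject pair distinguishable — a pair clashes when both reach the same state with identical unread suffix — and to a fresh state only if none does.
a: 0a undefined. 0a->0: ok.
b: 0b undefined. 0b->0: no, bbbba/abaab meet in 0. Open state 1: 0b->1.
ba: 1a undefined. 1a->0: no, ab/abaab meet in 1. 1a->1: ok.
bb: 1b undefined. 1b->0: no, bbbba/abaab meet in 0. 1b->1: no, bbbba/abaab meet in 1. Open state 2: 1b->2.
bba: 2a undefined. 2a->0: ok.
bbb: 2b undefined. 2b->0: ok.
All examples now run through 3 states with every (state, symbol) defined. Accept strings end in {0,1}, Reject strings end in {2}; accept={0,1}.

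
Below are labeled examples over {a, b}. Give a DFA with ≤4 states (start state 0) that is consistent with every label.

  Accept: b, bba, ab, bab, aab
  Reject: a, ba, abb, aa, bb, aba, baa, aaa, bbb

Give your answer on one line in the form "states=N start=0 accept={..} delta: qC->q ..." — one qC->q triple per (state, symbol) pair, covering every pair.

Grow the machine one transition at a time. Run the examples from 0; the earliest place one falls off (shortest prefix, ties alphabetical) gets sent to the lowest-numbered state that keeps every Accept/Reject pair distinguishable — a pair clashes when both reach the same state with identical unread suffix — and to a fresh state only if none does.
a: 0a undefined. 0a->0: ok.
b: 0b undefined. 0b->0: no, b/a meet in 0. Open state 1: 0b->1.
ba: 1a undefined. 1a->0: ok.
bb: 1b undefined. 1b->0: no, b/bbb meet in 1. 1b->1: no, b/abb meet in 1. Open state 2: 1b->2.
bba: 2a undefined. 2a->0: no, bba/a meet in 0. 2a->1: ok.
bbb: 2b undefined. 2b->0: ok.
All examples now run through 3 states with every (state, symbol) defined. Accept strings end in {1}, Reject strings end in {0,2}; accept={1}.

states=3 start=0 accept={1} delta: 0a->0 0b->1 1a->0 1b->2 2a->1 2b->0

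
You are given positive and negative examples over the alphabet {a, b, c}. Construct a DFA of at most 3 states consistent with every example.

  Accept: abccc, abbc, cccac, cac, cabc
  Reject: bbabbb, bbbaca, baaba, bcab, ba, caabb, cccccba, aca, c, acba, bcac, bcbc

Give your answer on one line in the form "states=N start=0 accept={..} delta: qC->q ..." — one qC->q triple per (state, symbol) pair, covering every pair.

states=3 start=0 accept={2} delta: 0a->0 0b->1 0c->1 1a->1 1b->1 1c->2 2a->0 2b->0 2c->1

State merging on the prefix tree: take the shortest (then alphabetical) example prefix whose next move is undefined and point that move at state 0, else 1, else 2, ...; a target is out if some Accept/Reject pair would then sit in one state with the same input left (inseparable). If every existing state is out, open a new one.
a: 0a undefined. 0a->0: ok.
b: 0b undefined. 0b->0: no, abbc/c meet in 0 with "c" left. Open state 1: 0b->1.
c: 0c undefined. 0c->0: no, cccac/aca meet in 0. 0c->1: ok.
ba: 1a undefined. 1a->0: no, cac/c meet in 1. 1a->1: ok.
bb: 1b undefined. 1b->0: no, abbc/bbabbb meet in 1. 1b->1: ok.
bc: 1c undefined. 1c->0: no, abccc/bbbaca meet in 0. 1c->1: no, abccc/bbabbb meet in 1. Open state 2: 1c->2.
bca: 2a undefined. 2a->0: ok.
bcb: 2b undefined. 2b->0: ok.
ccc: 2c undefined. 2c->0: no, abccc/bbabbb meet in 1. 2c->1: ok.
All examples now run through 3 states with every (state, symbol) defined. Accept strings end in {2}, Reject strings end in {0,1}; accept={2}.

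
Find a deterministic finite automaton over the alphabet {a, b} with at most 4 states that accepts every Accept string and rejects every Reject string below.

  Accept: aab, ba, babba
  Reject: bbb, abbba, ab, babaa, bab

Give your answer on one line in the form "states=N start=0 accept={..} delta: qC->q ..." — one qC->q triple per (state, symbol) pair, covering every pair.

states=4 start=0 accept={1,3} delta: 0a->1 0b->0 1a->2 1b->2 2a->1 2b->3 3a->1 3b->1

Grow the machine one transition at a time. Run the examples from 0; the earliest place one falls off (shortest prefix, ties alphabetical) gets sent to the lowest-numbered state that keeps every Accept/Reject pair distinguishable — a pair clashes when both reach the same state with identical unread suffix — and to a fresh state only if none does.
a: 0a undefined. 0a->0: no, aab/ab meet in 0 with "b" left. Open state 1: 0a->1.
b: 0b undefined. 0b->0: ok.
aa: 1a undefined. 1a->0: no, aab/bbb meet in 0. 1a->1: no, aab/ab meet in 1 with "b" left. Open state 2: 1a->2.
ab: 1b undefined. 1b->0: no, ba/abbba meet in 1. 1b->1: no, ba/ab meet in 1. 1b->2: ok.
aab: 2b undefined. 2b->0: no, aab/bbb meet in 0. 2b->1: no, babba/ab meet in 2. 2b->2: no, aab/ab meet in 2. Open state 3: 2b->3.
abbb: 3b undefined. 3b->0: no, ba/abbba meet in 1. 3b->1: ok.
baba: 2a undefined. 2a->0: no, ba/babaa meet in 1. 2a->1: ok.
babba: 3a undefined. 3a->0: no, babba/bbb meet in 0. 3a->1: ok.
All examples now run through 4 states with every (state, symbol) defined. Accept strings end in {1,3}, Reject strings end in {0,2}; accept={1,3}.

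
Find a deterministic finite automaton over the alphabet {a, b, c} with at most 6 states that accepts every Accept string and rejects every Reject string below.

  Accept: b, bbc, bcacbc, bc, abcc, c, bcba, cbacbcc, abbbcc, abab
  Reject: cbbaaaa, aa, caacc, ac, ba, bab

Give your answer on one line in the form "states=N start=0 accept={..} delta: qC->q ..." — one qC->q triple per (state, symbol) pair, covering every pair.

Grow the machine one transition at a time. Run the examples from 0; the earliest place one falls off (shortest prefix, ties alphabetical) gets sent to the lowest-numbered state that keeps every Accept/Reject pair distinguishable — a pair clashes when both reach the same state with identical unread suffix — and to a fresh state only if none does.
a: 0a undefined. 0a->0: no, c/ac meet in 0 with "c" left. Open state 1: 0a->1.
b: 0b undefined. 0b->0: ok.
c: 0c undefined. 0c->0: no, bcba/ba meet in 1. 0c->1: no, bbc/ba meet in 1. Open state 2: 0c->2.
aa: 1a undefined. 1a->0: no, b/aa meet in 0. 1a->1: ok.
ab: 1b undefined. 1b->0: no, b/bab meet in 0. 1b->1: no, abab/aa meet in 1. 1b->2: no, bbc/bab meet in 2. Open state 3: 1b->3.
ac: 1c undefined. 1c->0: no, b/ac meet in 0. 1c->1: ok.
ca: 2a undefined. 2a->0: ok.
cb: 2b undefined. 2b->0: no, bcba/cbbaaaa meet in 1. 2b->1: no, bcacbc/aa meet in 1. 2b->2: ok.
aba: 3a undefined. 3a->0: ok.
abb: 3b undefined. 3b->0: ok.
abc: 3c undefined. 3c->0: ok.
abbbcc: 2c undefined. 2c->0: ok.
All examples now run through 4 states with every (state, symbol) defined. Accept strings end in {0,2}, Reject strings end in {1,3}; accept={0,2}.

states=4 start=0 accept={0,2} delta: 0a->1 0b->0 0c->2 1a->1 1b->3 1c->1 2a->0 2b->2 2c->0 3a->0 3b->0 3c->0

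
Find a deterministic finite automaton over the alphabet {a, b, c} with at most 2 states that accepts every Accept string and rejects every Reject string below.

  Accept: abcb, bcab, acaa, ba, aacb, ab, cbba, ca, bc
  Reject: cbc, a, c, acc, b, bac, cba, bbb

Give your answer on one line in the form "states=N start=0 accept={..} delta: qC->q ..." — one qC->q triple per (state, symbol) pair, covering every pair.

states=2 start=0 accept={0} delta: 0a->1 0b->1 0c->1 1a->0 1b->0 1c->0

State merging on the prefix tree: take the shortest (then alphabetical) example prefix whose next move is undefined and point that move at state 0, else 1, else 2, ...; a target is out if some Accept/Reject pair would then sit in one state with the same input left (inseparable). If every existing state is out, open a new one.
a: 0a undefined. 0a->0: no, ab/b meet in 0 with "b" left. Open state 1: 0a->1.
b: 0b undefined. 0b->0: no, ba/a meet in 1. 0b->1: ok.
c: 0c undefined. 0c->0: no, ba/cba meet in 1 with "a" left. 0c->1: ok.
aa: 1a undefined. 1a->0: ok.
ab: 1b undefined. 1b->0: ok.
ac: 1c undefined. 1c->0: ok.
All examples now run through 2 states with every (state, symbol) defined. Accept strings end in {0}, Reject strings end in {1}; accept={0}.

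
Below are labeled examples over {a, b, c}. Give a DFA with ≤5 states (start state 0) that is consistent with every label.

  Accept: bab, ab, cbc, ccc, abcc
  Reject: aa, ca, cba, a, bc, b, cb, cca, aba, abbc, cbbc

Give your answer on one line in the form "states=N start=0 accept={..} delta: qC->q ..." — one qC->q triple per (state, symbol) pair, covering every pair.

Fold the examples into a partial DFA from state 0: repeatedly fix the first undefined (state, symbol) met by the shortest-then-alphabetical prefix, trying targets in increasing order and rejecting any under which an Accept and a Reject string meet in one state with the same remainder; add a state when all current targets are rejected. Accepting states are where Accept strings end.
a: 0a undefined. 0a->0: no, ab/b meet in 0 with "b" left. Open state 1: 0a->1.
b: 0b undefined. 0b->0: ok.
c: 0c undefined. 0c->0: no, cbc/bc meet in 0. 0c->1: no, bab/cb meet in 1 with "b" left. Open state 2: 0c->2.
aa: 1a undefined. 1a->0: ok.
ab: 1b undefined. 1b->0: no, bab/aa meet in 0. 1b->1: no, bab/a meet in 1. 1b->2: no, bab/bc meet in 2. Open state 3: 1b->3.
ca: 2a undefined. 2a->0: ok.
cb: 2b undefined. 2b->0: no, cbc/bc meet in 2. 2b->1: ok.
cc: 2c undefined. 2c->0: no, ccc/bc meet in 2. 2c->1: ok.
aba: 3a undefined. 3a->0: ok.
abb: 3b undefined. 3b->0: ok.
abc: 3c undefined. 3c->0: no, abcc/bc meet in 2. 3c->1: ok.
cbc: 1c undefined. 1c->0: no, cbc/aa meet in 0. 1c->1: no, cbc/a meet in 1. 1c->2: no, cbc/bc meet in 2. 1c->3: ok.
All examples now run through 4 states with every (state, symbol) defined. Accept strings end in {3}, Reject strings end in {0,1,2}; accept={3}.

states=4 start=0 accept={3} delta: 0a->1 0b->0 0c->2 1a->0 1b->3 1c->3 2a->0 2b->1 2c->1 3a->0 3b->0 3c->1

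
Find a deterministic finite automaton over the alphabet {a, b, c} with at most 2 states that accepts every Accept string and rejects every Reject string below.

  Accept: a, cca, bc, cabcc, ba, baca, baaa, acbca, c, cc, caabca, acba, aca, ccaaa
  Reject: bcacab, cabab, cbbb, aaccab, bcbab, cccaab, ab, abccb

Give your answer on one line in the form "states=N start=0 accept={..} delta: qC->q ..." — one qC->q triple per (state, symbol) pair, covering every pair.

Grow the machine one transition at a time. Run the examples from 0; the earliest place one falls off (shortest prefix, ties alphabetical) gets sent to the lowest-numbered state that keeps every Accept/Reject pair distinguishable — a pair clashes when both reach the same state with identical unread suffix — and to a fresh state only if none does.
a: 0a undefined. 0a->0: ok.
b: 0b undefined. 0b->0: no, a/ab meet in 0. Open state 1: 0b->1.
c: 0c undefined. 0c->0: ok.
ba: 1a undefined. 1a->0: ok.
bc: 1c undefined. 1c->0: ok.
cbb: 1b undefined. 1b->0: ok.
All examples now run through 2 states with every (state, symbol) defined. Accept strings end in {0}, Reject strings end in {1}; accept={0}.

states=2 start=0 accept={0} delta: 0a->0 0b->1 0c->0 1a->0 1b->0 1c->0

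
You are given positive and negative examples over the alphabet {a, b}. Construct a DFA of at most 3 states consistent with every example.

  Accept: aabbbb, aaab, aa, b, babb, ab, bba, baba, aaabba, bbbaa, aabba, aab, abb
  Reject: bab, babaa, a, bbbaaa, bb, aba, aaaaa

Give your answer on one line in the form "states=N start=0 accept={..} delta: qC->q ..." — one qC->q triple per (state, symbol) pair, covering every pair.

states=3 start=0 accept={0,2} delta: 0a->1 0b->2 1a->0 1b->0 2a->2 2b->1

State merging on the prefix tree: take the shortest (then alphabetical) example prefix whose next move is undefined and point that move at state 0, else 1, else 2, ...; a target is out if some Accept/Reject pair would then sit in one state with the same input left (inseparable). If every existing state is out, open a new one.
a: 0a undefined. 0a->0: no, aa/a meet in 0. Open state 1: 0a->1.
b: 0b undefined. 0b->0: no, b/bb meet in 0. 0b->1: no, b/a meet in 1. Open state 2: 0b->2.
aa: 1a undefined. 1a->0: ok.
ab: 1b undefined. 1b->0: ok.
ba: 2a undefined. 2a->0: no, b/bab meet in 2. 2a->1: no, aaab/bab meet in 0. 2a->2: ok.
bb: 2b undefined. 2b->0: no, aabbbb/bab meet in 0. 2b->1: ok.
All examples now run through 3 states with every (state, symbol) defined. Accept strings end in {0,2}, Reject strings end in {1}; accept={0,2}.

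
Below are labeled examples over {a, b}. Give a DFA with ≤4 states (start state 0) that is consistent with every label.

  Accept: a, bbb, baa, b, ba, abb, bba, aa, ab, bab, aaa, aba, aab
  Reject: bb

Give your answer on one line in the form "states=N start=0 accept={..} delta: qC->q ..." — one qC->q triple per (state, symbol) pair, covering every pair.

Grow the machine one transition at a time. Run the examples from 0; the earliest place one falls off (shortest prefix, ties alphabetical) gets sent to the lowest-numbered state that keeps every Accept/Reject pair distinguishable — a pair clashes when both reach the same state with identical unread suffix — and to a fresh state only if none does.
a: 0a undefined. 0a->0: no, abb/bb meet in 0 with "bb" left. Open state 1: 0a->1.
b: 0b undefined. 0b->0: no, bbb/bb meet in 0. 0b->1: no, ab/bb meet in 1 with "b" left. Open state 2: 0b->2.
aa: 1a undefined. 1a->0: ok.
ab: 1b undefined. 1b->0: ok.
ba: 2a undefined. 2a->0: ok.
bb: 2b undefined. 2b->0: no, ba/bb meet in 0. 2b->1: no, a/bb meet in 1. 2b->2: no, bbb/bb meet in 2. Open state 3: 2b->3.
bba: 3a undefined. 3a->0: ok.
bbb: 3b undefined. 3b->0: ok.
All examples now run through 4 states with every (state, symbol) defined. Accept strings end in {0,1,2}, Reject strings end in {3}; accept={0,1,2}.

states=4 start=0 accept={0,1,2} delta: 0a->1 0b->2 1a->0 1b->0 2a->0 2b->3 3a->0 3b->0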